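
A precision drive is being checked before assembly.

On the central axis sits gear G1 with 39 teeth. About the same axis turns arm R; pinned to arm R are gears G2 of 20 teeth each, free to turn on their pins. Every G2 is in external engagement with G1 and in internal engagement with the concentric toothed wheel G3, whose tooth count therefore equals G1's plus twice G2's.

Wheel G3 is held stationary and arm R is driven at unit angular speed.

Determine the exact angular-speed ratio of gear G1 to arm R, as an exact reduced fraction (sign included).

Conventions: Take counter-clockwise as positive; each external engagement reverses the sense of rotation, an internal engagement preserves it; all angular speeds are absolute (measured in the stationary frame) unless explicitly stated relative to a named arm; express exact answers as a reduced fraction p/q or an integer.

class = planetary set [G3 = 39+2·20 = 79; Willis about the carrier]
ring teeth: 39 + 2·20 = 79
39(ω_sun−ω_arm) = −79(ω_ring−ω_arm),  ω_ring = 0, ω_arm = 1
ω_sun = 1 − (79/39)(0−1) = 118/39
ω_out/ω_in = 118/39

118/39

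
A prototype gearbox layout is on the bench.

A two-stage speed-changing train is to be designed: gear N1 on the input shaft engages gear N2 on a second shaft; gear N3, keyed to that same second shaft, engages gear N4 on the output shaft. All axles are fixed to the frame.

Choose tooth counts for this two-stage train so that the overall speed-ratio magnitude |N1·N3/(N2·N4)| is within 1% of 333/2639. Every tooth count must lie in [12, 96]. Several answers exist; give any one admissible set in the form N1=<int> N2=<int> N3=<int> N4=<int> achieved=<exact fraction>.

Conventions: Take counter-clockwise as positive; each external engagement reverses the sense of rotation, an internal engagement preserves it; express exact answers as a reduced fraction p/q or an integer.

topology: fixed-axis compound train — 2 stages, target 333/2639
target = 333/2639 in lowest terms: an exact hit needs N1·N3 = k·333 and N2·N4 = k·2639 for one integer k, every count in [12, 96]; additionally prefer no 1:1 stage (N1 ≠ N2, N3 ≠ N4)
k = 1: no 1:1-free in-range split of k·333 and k·2639 into factor pairs; take k = 2
k = 2: N1·N3 = 666 = 18·37, N2·N4 = 5278 = 58·91
achieved = 18·37/(58·91) = 333/2639; |achieved − target| = 0 ≤ 333/263900 ✓

N1=18 N2=58 N3=37 N4=91 achieved=333/2639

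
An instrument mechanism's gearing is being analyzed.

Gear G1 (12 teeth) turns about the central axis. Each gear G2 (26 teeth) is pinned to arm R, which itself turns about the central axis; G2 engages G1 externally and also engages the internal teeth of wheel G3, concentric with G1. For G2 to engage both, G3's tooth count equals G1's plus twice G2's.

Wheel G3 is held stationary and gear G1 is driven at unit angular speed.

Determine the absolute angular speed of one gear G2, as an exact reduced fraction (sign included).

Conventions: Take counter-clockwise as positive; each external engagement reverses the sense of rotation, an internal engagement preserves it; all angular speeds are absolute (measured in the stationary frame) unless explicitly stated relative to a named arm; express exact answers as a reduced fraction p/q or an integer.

class = planetary set [G3 = 12+2·26 = 64; Willis about the carrier]
ring teeth: 12 + 2·26 = 64
12(ω_sun−ω_arm) = −64(ω_ring−ω_arm),  ω_ring = 0, ω_sun = 1
12(1−ω_arm) = −64(0−ω_arm)  ⇒  76·ω_arm = 12  ⇒  ω_arm = 3/19
sun–planet mesh: 12·(1−3/19) = −26·(ω_p−ω_arm)  ⇒  ω_p−ω_arm = -96/247
ω_p = 3/19 − 96/247 = -3/13
exact speed ratio = -3/13

-3/13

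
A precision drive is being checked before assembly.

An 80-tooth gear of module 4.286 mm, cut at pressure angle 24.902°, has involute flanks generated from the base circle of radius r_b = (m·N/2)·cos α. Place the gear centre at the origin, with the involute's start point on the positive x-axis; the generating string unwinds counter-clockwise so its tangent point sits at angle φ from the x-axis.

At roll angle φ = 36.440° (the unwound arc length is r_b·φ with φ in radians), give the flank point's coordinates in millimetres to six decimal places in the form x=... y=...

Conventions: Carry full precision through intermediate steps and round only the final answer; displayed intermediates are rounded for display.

recognized (one wheel, involute flank): single-mesh tooth geometry, m = 4.286, N = 80
pitch radius r_p = m·N/2 = 4.286·80/2 = 171.440000
base radius r_b = r_p·cos α = 171.440000·cos 24.902° = 155.501106
roll angle φ = 36.440° = 0.63599798 rad
x = r_b·(cos φ + φ·sin φ) = 183.841154
y = r_b·(sin φ − φ·cos φ) = 12.802942

x=183.841154 y=12.802942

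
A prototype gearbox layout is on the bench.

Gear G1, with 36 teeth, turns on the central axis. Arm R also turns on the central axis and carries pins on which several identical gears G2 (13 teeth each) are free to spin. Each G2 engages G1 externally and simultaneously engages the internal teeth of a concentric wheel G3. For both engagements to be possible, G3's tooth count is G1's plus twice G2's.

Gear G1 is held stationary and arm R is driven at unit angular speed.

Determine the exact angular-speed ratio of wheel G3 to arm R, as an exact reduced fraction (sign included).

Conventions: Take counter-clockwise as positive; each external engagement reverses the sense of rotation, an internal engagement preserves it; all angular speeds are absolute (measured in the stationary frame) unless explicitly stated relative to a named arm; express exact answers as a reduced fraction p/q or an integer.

49/31

topology: planetary set — G1 36T / G2 13T / G3 62T, arm = carrier (Willis)
ring teeth: 36 + 2·13 = 62
36(ω_sun−ω_arm) = −62(ω_ring−ω_arm),  ω_sun = 0, ω_arm = 1
ω_ring = 1 − (36/62)(0−1) = 49/31
ω_out/ω_in = 49/31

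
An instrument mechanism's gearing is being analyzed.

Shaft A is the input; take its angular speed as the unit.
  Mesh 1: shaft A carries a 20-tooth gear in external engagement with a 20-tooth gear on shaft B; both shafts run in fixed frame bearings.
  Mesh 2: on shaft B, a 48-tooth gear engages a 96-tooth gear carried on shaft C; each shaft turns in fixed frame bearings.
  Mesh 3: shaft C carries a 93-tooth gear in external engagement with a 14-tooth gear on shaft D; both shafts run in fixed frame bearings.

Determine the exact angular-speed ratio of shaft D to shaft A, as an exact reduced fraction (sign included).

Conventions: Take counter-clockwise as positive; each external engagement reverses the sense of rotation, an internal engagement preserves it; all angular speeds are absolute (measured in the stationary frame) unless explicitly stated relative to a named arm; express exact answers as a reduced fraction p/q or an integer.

class = fixed-axis compound train [3 meshes; 3 ratios multiply, 3 sense flips]
mesh 1 [20T→20T]: running ratio 1, sense −
mesh 2 [48T→96T]: running ratio 1/2, sense +
mesh 3 [93T→14T]: running ratio 93/28, sense −
ω_out/ω_in = -93/28

-93/28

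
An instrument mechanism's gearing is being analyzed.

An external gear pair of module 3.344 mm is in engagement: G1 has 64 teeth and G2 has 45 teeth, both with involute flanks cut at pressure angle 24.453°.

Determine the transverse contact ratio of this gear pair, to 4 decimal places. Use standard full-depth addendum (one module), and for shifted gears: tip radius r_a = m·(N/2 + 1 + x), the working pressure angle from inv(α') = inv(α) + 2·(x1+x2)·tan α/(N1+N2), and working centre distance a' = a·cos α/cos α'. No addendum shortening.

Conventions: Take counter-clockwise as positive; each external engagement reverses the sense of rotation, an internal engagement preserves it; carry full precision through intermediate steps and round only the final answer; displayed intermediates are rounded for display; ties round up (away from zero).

recognized (one external pair, fixed centres): single-mesh tooth geometry, m = 3.344, N1 = 64, N2 = 45
base radii: r_b1 = 97.409504, r_b2 = 68.491058
tip radii: r_a1 = 110.352000, r_a2 = 78.584000
no profile shift: α' = α, a' = a
action lengths: √(r_a1²−r_b1²) = 51.855109, √(r_a2²−r_b2²) = 38.528172
base pitch p_b = π·m·cos α = 9.563156
CR = (51.855109 + 38.528172 − 182.248000·sin 24.45300°)/9.563156 = 1.562490
contact ratio ≈ 1.5625

1.5625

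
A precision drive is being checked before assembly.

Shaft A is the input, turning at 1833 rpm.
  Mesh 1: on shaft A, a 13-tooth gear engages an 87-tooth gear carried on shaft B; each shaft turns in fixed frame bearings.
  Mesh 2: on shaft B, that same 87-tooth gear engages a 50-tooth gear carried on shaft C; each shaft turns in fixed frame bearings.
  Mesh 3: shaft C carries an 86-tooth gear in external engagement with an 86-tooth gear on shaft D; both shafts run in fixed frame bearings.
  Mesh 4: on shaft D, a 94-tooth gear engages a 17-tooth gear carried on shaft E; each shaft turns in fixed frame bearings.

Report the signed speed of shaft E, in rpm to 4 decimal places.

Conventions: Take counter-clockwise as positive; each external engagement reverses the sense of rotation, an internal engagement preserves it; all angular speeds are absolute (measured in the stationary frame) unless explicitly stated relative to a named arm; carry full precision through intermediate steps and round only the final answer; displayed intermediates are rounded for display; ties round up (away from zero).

recognized (5 fixed axles, 4 meshes): fixed-axis compound train
mesh 1 [13T→87T]: ω = 1833.0000×13/87 = 273.8966 rpm, sense flips to −
mesh 2 [87T→50T]: ω = 273.8966×87/50 = 476.5800 rpm, sense flips to +
mesh 3 [86T→86T]: ω = 476.5800×86/86 = 476.5800 rpm, sense flips to −
mesh 4 [94T→17T]: ω = 476.5800×94/17 = 2635.2071 rpm, sense flips to +
signed output speed = +2635.2071 rpm

+2635.2071 rpm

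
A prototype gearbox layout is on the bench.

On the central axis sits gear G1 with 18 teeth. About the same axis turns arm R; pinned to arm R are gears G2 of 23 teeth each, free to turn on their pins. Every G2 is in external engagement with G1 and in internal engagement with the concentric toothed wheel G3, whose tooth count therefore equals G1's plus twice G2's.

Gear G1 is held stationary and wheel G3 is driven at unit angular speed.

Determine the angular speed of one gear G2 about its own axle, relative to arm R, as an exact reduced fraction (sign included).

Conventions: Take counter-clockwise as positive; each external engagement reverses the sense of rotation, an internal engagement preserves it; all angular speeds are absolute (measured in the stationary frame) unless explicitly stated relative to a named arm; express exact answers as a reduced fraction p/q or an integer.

576/943

recognized (axles ride arm R): planetary set, 18/23/64 teeth
ring teeth: 18 + 2·23 = 64
18(ω_sun−ω_arm) = −64(ω_ring−ω_arm),  ω_sun = 0, ω_ring = 1
18(0−ω_arm) = −64(1−ω_arm)  ⇒  82·ω_arm = 64  ⇒  ω_arm = 32/41
sun–planet mesh: 18·(0−32/41) = −23·(ω_p−ω_arm)  ⇒  ω_p−ω_arm = 576/943
exact speed ratio = 576/943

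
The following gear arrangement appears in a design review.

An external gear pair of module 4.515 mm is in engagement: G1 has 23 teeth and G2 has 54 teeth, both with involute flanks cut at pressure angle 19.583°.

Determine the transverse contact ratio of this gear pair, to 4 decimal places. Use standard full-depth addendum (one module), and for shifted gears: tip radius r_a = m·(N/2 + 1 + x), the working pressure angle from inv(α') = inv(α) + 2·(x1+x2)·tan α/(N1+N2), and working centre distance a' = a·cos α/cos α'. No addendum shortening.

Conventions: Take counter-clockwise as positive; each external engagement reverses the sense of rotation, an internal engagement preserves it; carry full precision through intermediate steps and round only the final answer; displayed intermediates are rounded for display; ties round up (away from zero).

1.6993

single-mesh involute tooth geometry (23T engaging 54T at module 4.515)
base radii: r_b1 = 48.919144, r_b2 = 114.853642
tip radii: r_a1 = 56.437500, r_a2 = 126.420000
no profile shift: α' = α, a' = a
action lengths: √(r_a1²−r_b1²) = 28.144427, √(r_a2²−r_b2²) = 52.826672
base pitch p_b = π·m·cos α = 13.363828
CR = (28.144427 + 52.826672 − 173.827500·sin 19.58300°)/13.363828 = 1.699287
contact ratio ≈ 1.6993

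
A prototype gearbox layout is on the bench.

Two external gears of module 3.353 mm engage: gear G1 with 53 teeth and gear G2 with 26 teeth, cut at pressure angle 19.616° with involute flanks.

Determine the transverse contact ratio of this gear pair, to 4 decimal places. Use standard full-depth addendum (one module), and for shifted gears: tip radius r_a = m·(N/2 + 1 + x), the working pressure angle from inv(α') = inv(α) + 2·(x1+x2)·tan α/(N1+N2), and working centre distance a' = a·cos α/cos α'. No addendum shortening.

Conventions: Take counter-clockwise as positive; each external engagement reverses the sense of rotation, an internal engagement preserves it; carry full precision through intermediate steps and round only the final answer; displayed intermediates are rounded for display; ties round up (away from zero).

recognized (one external pair, fixed centres): single-mesh tooth geometry, m = 3.353, N1 = 53, N2 = 26
base radii: r_b1 = 83.697717, r_b2 = 41.059257
tip radii: r_a1 = 92.207500, r_a2 = 46.942000
no profile shift: α' = α, a' = a
action lengths: √(r_a1²−r_b1²) = 38.689988, √(r_a2²−r_b2²) = 22.752774
base pitch p_b = π·m·cos α = 9.922420
CR = (38.689988 + 22.752774 − 132.443500·sin 19.61600°)/9.922420 = 1.711230
contact ratio ≈ 1.7112

1.7112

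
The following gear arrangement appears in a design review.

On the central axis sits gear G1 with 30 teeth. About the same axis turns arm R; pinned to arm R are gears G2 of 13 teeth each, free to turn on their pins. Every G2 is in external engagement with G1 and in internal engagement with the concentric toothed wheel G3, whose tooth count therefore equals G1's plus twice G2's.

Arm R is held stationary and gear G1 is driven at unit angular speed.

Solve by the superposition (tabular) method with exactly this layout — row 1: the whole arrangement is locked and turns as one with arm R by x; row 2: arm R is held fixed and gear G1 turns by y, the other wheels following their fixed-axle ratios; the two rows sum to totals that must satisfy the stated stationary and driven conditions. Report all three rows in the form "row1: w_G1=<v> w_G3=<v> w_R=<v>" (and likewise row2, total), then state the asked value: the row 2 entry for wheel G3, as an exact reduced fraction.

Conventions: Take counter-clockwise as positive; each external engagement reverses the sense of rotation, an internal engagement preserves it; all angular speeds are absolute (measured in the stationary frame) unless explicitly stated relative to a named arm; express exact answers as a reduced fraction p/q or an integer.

class = planetary set [G3 = 30+2·13 = 56; Willis about the carrier]
row 1 — lock + rotate with arm: ω_sun = ω_ring = ω_arm = x
row 2: sun turns y, ring = −(30/56)·y, arm 0
boundary: total ω_arm = x = 0 and total ω_sun = x + y = 1  ⇒  y = 1, x = 0
row 2 ring = −(30/56)·1 = -15/28
totals (row 1 + row 2): sun 0 + 1 = 1, ring 0 + (-15/28) = -15/28, arm 0 + 0 = 0
asked cell (row2, ring) = -15/28

row1: w_G1=0 w_G3=0 w_R=0
row2: w_G1=1 w_G3=-15/28 w_R=0
total: w_G1=1 w_G3=-15/28 w_R=0
asked value: -15/28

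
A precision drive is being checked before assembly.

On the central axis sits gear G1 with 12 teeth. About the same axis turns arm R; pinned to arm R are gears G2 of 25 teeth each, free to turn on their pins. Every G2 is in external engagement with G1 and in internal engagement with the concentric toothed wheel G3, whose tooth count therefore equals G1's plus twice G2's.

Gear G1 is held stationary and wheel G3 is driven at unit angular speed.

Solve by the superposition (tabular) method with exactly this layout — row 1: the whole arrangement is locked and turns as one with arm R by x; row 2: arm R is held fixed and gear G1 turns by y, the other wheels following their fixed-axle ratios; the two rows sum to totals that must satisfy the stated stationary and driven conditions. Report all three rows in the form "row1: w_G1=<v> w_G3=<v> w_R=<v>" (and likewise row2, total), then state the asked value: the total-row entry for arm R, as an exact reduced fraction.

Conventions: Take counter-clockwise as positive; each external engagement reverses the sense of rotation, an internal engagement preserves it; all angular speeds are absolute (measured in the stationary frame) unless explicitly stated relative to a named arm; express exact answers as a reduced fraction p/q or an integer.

topology: planetary set — G1 12T / G2 25T / G3 62T, arm = carrier (Willis)
row 1 — lock + rotate with arm: ω_sun = ω_ring = ω_arm = x
superposition row 2 [arm held]: sun y, ring −(12/62)·y, arm 0
boundary: total ω_sun = x + y = 0 and total ω_ring = x − (12/62)·y = 1  ⇒  y = -31/37, x = 31/37
row 2 ring = −(12/62)·(-31/37) = 6/37
totals (row 1 + row 2): sun 31/37 + (-31/37) = 0, ring 31/37 + 6/37 = 1, arm 31/37 + 0 = 31/37
asked cell (total, arm) = 31/37

row1: w_G1=31/37 w_G3=31/37 w_R=31/37
row2: w_G1=-31/37 w_G3=6/37 w_R=0
total: w_G1=0 w_G3=1 w_R=31/37
asked value: 31/37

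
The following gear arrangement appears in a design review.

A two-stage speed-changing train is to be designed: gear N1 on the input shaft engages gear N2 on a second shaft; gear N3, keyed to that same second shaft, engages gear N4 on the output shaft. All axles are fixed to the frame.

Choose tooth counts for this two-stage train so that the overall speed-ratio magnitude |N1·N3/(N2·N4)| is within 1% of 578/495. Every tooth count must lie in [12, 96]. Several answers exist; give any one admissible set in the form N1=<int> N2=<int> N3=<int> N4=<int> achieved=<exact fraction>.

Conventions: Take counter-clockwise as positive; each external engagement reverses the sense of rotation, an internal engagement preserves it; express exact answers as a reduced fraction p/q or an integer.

topology: fixed-axis compound train — 2 stages, target 578/495
target = 578/495 in lowest terms: an exact hit needs N1·N3 = k·578 and N2·N4 = k·495 for one integer k, every count in [12, 96]; additionally prefer no 1:1 stage (N1 ≠ N2, N3 ≠ N4)
k = 1: N1·N3 = 578 = 17·34, N2·N4 = 495 = 15·33
achieved = 17·34/(15·33) = 578/495; |achieved − target| = 0 ≤ 289/24750 ✓

N1=17 N2=15 N3=34 N4=33 achieved=578/495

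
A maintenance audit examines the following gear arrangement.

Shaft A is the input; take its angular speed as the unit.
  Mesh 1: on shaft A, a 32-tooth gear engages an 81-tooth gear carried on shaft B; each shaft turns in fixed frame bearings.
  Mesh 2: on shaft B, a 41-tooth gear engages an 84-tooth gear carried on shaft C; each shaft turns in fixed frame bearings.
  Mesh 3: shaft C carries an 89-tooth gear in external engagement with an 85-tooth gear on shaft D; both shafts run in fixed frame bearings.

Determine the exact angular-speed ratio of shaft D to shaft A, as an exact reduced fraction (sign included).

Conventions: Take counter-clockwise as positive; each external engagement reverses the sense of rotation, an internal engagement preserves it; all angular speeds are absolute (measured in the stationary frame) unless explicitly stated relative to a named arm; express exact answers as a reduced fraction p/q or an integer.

class = fixed-axis compound train [3 meshes; 3 ratios multiply, 3 sense flips]
mesh 1 [32T→81T]: running ratio 32/81, sense −
mesh 2 [41T→84T]: running ratio 328/1701, sense +
mesh 3 [89T→85T]: running ratio 29192/144585, sense −
ω_out/ω_in = -29192/144585

-29192/144585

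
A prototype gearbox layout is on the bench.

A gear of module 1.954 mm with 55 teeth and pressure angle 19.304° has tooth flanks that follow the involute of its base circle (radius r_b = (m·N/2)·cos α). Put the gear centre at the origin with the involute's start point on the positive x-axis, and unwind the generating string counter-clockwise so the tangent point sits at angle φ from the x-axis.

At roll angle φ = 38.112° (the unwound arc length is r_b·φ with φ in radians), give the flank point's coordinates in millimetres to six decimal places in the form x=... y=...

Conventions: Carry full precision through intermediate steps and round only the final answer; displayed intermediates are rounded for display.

topology: single-mesh involute geometry — m = 1.954, N = 55
pitch radius r_p = m·N/2 = 1.954·55/2 = 53.735000
base radius r_b = r_p·cos α = 53.735000·cos 19.304° = 50.713904
roll angle φ = 38.112° = 0.66517988 rad
x = r_b·(cos φ + φ·sin φ) = 60.722559
y = r_b·(sin φ − φ·cos φ) = 4.758653

x=60.722559 y=4.758653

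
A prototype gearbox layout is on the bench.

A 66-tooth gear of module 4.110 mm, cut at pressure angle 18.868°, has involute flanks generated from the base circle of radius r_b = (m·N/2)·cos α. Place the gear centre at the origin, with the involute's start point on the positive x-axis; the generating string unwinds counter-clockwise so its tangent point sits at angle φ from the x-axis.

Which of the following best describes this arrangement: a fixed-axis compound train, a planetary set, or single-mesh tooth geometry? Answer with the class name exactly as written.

single-mesh tooth geometry

class = single-mesh tooth geometry [base-circle involute, m = 4.110, 66T]
classification: single-mesh tooth geometry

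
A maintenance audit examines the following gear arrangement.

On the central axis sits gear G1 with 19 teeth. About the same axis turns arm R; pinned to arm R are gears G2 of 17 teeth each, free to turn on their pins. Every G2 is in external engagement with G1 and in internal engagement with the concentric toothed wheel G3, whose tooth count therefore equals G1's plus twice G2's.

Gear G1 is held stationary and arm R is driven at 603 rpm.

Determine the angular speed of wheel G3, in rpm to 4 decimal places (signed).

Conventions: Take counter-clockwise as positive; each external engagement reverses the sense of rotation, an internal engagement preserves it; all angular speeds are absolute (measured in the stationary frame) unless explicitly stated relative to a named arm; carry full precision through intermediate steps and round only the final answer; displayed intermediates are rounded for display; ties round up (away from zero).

class = planetary set [G3 = 19+2·17 = 53; Willis about the carrier]
normalise by the input: solve with ω_arm = 1, then scale by 603 rpm
ring teeth: 19 + 2·17 = 53
19(ω_sun−ω_arm) = −53(ω_ring−ω_arm),  ω_sun = 0, ω_arm = 1
ω_ring = 1 − (19/53)(0−1) = 72/53
scale: ω_ring = 72/53 × 603 rpm = +819.1698 rpm

+819.1698 rpm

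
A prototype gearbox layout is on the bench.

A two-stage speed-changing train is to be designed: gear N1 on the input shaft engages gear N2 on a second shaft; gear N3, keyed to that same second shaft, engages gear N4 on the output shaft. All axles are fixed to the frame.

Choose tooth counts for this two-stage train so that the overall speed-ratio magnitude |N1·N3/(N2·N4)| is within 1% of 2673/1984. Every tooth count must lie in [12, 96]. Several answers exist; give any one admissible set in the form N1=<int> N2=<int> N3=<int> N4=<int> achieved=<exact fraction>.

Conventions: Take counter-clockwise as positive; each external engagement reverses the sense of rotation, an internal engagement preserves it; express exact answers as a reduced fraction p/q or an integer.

class = fixed-axis compound train [2-stage, 2673/1984 wanted]
target = 2673/1984 in lowest terms: an exact hit needs N1·N3 = k·2673 and N2·N4 = k·1984 for one integer k, every count in [12, 96]; additionally prefer no 1:1 stage (N1 ≠ N2, N3 ≠ N4)
k = 1: N1·N3 = 2673 = 33·81, N2·N4 = 1984 = 31·64
achieved = 33·81/(31·64) = 2673/1984; |achieved − target| = 0 ≤ 2673/198400 ✓

N1=33 N2=31 N3=81 N4=64 achieved=2673/1984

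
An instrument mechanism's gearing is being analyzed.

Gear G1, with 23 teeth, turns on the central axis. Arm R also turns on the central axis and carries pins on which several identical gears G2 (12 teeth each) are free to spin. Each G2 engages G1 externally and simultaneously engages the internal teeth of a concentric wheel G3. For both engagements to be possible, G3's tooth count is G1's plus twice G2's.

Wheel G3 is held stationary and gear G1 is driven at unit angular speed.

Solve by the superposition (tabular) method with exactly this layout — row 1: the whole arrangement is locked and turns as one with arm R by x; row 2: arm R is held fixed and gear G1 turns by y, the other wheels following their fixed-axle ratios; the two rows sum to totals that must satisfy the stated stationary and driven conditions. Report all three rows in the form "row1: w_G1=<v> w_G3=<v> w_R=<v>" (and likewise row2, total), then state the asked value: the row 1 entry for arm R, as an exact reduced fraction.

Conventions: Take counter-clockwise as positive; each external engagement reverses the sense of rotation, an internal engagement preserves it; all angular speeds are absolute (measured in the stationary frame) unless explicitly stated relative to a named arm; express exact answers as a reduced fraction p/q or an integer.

row1: w_G1=23/70 w_G3=23/70 w_R=23/70
row2: w_G1=47/70 w_G3=-23/70 w_R=0
total: w_G1=1 w_G3=0 w_R=23/70
asked value: 23/70

recognized (axles ride arm R): planetary set, 23/12/47 teeth
row 1: whole set turns with the arm by x
superposition row 2 [arm held]: sun y, ring −(23/47)·y, arm 0
boundary: total ω_ring = x − (23/47)·y = 0 and total ω_sun = x + y = 1  ⇒  y = 47/70, x = 23/70
row 2 ring = −(23/47)·47/70 = -23/70
totals (row 1 + row 2): sun 23/70 + 47/70 = 1, ring 23/70 + (-23/70) = 0, arm 23/70 + 0 = 23/70
asked cell (row1, arm) = 23/70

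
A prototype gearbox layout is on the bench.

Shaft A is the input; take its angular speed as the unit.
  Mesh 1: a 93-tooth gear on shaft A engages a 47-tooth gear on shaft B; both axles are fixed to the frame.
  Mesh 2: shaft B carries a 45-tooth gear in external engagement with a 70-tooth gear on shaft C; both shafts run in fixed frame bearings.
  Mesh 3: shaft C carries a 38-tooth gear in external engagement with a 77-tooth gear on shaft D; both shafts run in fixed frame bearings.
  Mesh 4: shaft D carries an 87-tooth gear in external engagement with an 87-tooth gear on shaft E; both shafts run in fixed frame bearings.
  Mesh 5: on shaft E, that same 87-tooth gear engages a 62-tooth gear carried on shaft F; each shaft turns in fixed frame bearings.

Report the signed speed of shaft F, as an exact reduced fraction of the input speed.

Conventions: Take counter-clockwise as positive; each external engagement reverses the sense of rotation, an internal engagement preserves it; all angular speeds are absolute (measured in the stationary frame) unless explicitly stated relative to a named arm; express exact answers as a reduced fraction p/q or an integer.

-44631/50666

5-mesh fixed-axis compound train (all bearings frame-fixed)
mesh 1 [93T→47T]: |ω|/ω_in = 1×93/47 = 93/47, sense flips to −
mesh 2 [45T→70T]: |ω|/ω_in = (93/47)×45/70 = 837/658, sense flips to +
mesh 3 [38T→77T]: |ω|/ω_in = (837/658)×38/77 = 15903/25333, sense flips to −
mesh 4 [87T→87T]: |ω|/ω_in = (15903/25333)×87/87 = 15903/25333, sense flips to +
mesh 5 [87T→62T]: |ω|/ω_in = (15903/25333)×87/62 = 44631/50666, sense flips to −
signed output speed (× input speed) = -44631/50666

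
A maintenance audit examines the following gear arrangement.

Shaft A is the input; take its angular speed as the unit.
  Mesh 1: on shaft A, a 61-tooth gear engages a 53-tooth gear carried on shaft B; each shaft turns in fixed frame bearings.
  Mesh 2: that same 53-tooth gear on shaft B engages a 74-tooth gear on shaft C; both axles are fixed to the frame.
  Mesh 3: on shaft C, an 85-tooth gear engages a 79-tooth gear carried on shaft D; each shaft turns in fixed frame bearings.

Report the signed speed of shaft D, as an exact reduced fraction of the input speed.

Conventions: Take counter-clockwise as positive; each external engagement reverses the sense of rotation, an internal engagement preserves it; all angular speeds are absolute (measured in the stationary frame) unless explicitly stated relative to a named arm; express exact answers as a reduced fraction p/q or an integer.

3-mesh fixed-axis compound train (all bearings frame-fixed)
mesh 1 [61T→53T]: |ω|/ω_in = 1×61/53 = 61/53, sense flips to −
mesh 2 [53T→74T]: |ω|/ω_in = (61/53)×53/74 = 61/74, sense flips to +
mesh 3 [85T→79T]: |ω|/ω_in = (61/74)×85/79 = 5185/5846, sense flips to −
signed output speed (× input speed) = -5185/5846

-5185/5846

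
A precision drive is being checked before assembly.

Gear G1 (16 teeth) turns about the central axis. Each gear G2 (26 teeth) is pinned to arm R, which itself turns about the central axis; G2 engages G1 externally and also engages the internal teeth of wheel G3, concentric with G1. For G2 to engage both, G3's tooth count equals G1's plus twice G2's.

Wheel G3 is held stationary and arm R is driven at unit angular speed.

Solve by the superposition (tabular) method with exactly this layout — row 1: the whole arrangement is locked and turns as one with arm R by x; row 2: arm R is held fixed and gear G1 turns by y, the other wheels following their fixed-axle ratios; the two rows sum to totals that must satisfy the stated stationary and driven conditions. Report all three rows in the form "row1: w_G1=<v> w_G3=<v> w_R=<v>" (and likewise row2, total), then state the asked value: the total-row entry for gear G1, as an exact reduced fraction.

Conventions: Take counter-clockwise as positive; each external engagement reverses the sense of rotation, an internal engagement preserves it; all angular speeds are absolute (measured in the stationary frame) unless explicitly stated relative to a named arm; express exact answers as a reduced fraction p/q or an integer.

row1: w_G1=1 w_G3=1 w_R=1
row2: w_G1=17/4 w_G3=-1 w_R=0
total: w_G1=21/4 w_G3=0 w_R=1
asked value: 21/4

recognized (axles ride arm R): planetary set, 16/26/68 teeth
row 1 (train locked, turned with arm): all members turn x
row 2 — arm fixed, fixed-axis ratios: sun y, ring −(16/68)·y, arm 0
boundary: total ω_ring = x − (16/68)·y = 0 and total ω_arm = x = 1  ⇒  y = 17/4, x = 1
row 2 ring = −(16/68)·17/4 = -1
totals (row 1 + row 2): sun 1 + 17/4 = 21/4, ring 1 + (-1) = 0, arm 1 + 0 = 1
asked cell (total, sun) = 21/4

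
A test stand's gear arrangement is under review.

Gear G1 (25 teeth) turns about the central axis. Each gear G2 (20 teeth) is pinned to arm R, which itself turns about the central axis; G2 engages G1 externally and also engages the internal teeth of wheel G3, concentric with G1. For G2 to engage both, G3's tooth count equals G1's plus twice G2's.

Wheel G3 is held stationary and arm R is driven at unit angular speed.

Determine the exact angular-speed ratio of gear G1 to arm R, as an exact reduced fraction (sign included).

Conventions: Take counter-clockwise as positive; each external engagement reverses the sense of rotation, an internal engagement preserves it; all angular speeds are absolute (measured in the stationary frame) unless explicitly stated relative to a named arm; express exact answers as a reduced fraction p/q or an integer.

class = planetary set [G3 = 25+2·20 = 65; Willis about the carrier]
ring teeth: 25 + 2·20 = 65
25(ω_sun−ω_arm) = −65(ω_ring−ω_arm),  ω_ring = 0, ω_arm = 1
ω_sun = 1 − (65/25)(0−1) = 18/5
ω_out/ω_in = 18/5

18/5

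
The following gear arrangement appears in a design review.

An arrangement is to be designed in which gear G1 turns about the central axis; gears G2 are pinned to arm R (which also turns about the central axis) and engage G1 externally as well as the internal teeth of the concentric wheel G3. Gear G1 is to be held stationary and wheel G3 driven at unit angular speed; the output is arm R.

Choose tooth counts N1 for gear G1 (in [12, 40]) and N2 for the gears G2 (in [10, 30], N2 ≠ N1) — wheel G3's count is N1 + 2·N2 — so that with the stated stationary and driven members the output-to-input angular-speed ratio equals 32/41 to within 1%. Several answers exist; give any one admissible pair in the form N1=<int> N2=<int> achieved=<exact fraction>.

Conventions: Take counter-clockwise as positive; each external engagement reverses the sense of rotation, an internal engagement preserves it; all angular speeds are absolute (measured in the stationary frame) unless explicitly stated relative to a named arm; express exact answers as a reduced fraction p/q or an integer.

planetary set to be sized for 32/41 (Willis relation)
Willis with ω_sun = 0: ω_arm/ω_ring = N3/(N1+N3); set equal to 32/41  ⇒  N3/N1 = (32/41)/(1 − 32/41) = 32/9
N3 = N1 + 2·N2  ⇒  N2/N1 = (N3/N1 − 1)/2 = (32/9 − 1)/2 = 23/18
smallest multiple with N1 ≥ 12 and N2 ≥ 10: k = 1  ⇒  N1 = 1·18 = 18, N2 = 1·23 = 23 (N1 ≤ 40, N2 ≤ 30, N2 ≠ N1 ✓), N3 = 18 + 2·23 = 64
check: N3/(N1+N3) with N1 = 18, N3 = 64 gives 32/41; |achieved − target| = 0 ≤ 8/1025 ✓

N1=18 N2=23 achieved=32/41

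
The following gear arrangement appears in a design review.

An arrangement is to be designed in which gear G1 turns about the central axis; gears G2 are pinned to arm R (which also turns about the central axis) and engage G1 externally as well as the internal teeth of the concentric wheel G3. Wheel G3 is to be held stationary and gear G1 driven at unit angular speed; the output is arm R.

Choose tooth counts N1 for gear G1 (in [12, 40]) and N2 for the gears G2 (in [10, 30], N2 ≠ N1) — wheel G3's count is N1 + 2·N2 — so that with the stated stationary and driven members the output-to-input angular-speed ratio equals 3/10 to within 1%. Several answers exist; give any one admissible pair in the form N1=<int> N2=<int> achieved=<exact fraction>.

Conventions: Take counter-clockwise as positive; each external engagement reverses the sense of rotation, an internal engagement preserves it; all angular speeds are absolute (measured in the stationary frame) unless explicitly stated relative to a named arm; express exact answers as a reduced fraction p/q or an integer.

N1=15 N2=10 achieved=3/10

planetary set to be sized for 3/10 (Willis relation)
Willis with ω_ring = 0: ω_arm/ω_sun = N1/(N1+N3); set equal to 3/10  ⇒  N3/N1 = 1/(3/10) − 1 = 7/3
N3 = N1 + 2·N2  ⇒  N2/N1 = (N3/N1 − 1)/2 = (7/3 − 1)/2 = 2/3
smallest multiple with N1 ≥ 12 and N2 ≥ 10: k = 5  ⇒  N1 = 5·3 = 15, N2 = 5·2 = 10 (N1 ≤ 40, N2 ≤ 30, N2 ≠ N1 ✓), N3 = 15 + 2·10 = 35
check: N1/(N1+N3) with N1 = 15, N3 = 35 gives 3/10; |achieved − target| = 0 ≤ 3/1000 ✓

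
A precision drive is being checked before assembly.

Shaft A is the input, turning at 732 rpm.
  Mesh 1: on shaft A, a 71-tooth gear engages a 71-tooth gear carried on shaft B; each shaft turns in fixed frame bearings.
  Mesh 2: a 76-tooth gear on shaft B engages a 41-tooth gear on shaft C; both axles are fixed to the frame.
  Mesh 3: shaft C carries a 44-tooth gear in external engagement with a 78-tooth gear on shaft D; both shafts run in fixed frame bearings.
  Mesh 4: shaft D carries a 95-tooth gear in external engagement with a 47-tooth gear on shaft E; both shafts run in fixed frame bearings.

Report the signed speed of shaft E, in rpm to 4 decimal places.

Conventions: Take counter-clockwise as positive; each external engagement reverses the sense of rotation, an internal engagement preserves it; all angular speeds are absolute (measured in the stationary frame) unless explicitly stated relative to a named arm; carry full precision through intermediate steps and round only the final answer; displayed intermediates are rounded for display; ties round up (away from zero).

class = fixed-axis compound train [4 meshes; 4 ratios multiply, 4 sense flips]
mesh 1 [71T→71T]: ω = 732.0000×71/71 = 732.0000 rpm, sense flips to −
mesh 2 [76T→41T]: ω = 732.0000×76/41 = 1356.8780 rpm, sense flips to +
mesh 3 [44T→78T]: ω = 1356.8780×44/78 = 765.4184 rpm, sense flips to −
mesh 4 [95T→47T]: ω = 765.4184×95/47 = 1547.1223 rpm, sense flips to +
signed output speed = +1547.1223 rpm

+1547.1223 rpm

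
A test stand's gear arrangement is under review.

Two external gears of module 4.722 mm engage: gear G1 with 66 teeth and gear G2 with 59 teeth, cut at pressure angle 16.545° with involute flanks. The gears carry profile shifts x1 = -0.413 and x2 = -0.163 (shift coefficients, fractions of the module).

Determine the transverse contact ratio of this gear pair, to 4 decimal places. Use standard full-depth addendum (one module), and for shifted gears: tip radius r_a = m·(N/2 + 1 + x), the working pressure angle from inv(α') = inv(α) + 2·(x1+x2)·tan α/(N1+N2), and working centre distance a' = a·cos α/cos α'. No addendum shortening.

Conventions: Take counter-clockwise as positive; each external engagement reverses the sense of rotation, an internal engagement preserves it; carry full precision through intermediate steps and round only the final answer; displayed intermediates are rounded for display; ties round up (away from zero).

single-mesh involute tooth geometry (66T engaging 59T at module 4.722)
base radii: r_b1 = 149.374239, r_b2 = 133.531516
tip radii: r_a1 = 158.597814, r_a2 = 143.251314
inv(α') = inv(16.545°) + 2·(-0.413-0.163)·tan α/(66+59) = 0.00556550  ⇒  α' = 14.51767°
a' = a·cos α / cos α' = 295.1250·cos 16.545°/cos 14.51767° = 292.236771
action lengths: √(r_a1²−r_b1²) = 53.297312, √(r_a2²−r_b2²) = 51.867843
base pitch p_b = π·m·cos α = 14.220394
CR = (53.297312 + 51.867843 − 292.236771·sin 14.51767°)/14.220394 = 2.243794
contact ratio ≈ 2.2438

2.2438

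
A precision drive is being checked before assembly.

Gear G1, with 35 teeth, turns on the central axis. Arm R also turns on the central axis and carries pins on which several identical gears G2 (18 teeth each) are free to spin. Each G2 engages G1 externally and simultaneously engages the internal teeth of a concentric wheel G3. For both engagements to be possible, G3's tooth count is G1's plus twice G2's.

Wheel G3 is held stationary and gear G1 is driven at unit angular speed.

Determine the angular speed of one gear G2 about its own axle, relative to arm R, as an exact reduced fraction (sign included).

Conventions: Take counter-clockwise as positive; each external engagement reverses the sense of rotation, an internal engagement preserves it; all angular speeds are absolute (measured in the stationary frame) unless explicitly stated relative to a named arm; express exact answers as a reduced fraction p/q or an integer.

-2485/1908

topology: planetary set — G1 35T / G2 18T / G3 71T, arm = carrier (Willis)
ring teeth: 35 + 2·18 = 71
35(ω_sun−ω_arm) = −71(ω_ring−ω_arm),  ω_ring = 0, ω_sun = 1
35(1−ω_arm) = −71(0−ω_arm)  ⇒  106·ω_arm = 35  ⇒  ω_arm = 35/106
sun–planet mesh: 35·(1−35/106) = −18·(ω_p−ω_arm)  ⇒  ω_p−ω_arm = -2485/1908
exact speed ratio = -2485/1908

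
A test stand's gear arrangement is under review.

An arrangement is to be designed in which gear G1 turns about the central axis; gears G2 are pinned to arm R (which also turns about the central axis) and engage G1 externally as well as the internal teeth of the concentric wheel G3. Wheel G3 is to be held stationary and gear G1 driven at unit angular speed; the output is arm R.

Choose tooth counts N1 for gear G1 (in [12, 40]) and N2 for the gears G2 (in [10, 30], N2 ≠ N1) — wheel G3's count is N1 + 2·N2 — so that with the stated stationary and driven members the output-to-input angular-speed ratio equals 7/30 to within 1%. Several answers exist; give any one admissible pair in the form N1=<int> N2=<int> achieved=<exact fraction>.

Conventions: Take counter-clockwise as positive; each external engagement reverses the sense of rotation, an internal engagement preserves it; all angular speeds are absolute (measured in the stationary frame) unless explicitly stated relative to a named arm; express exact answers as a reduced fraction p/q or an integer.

N1=14 N2=16 achieved=7/30

topology: planetary set — design target 7/30, arm = carrier (Willis)
Willis with ω_ring = 0: ω_arm/ω_sun = N1/(N1+N3); set equal to 7/30  ⇒  N3/N1 = 1/(7/30) − 1 = 23/7
N3 = N1 + 2·N2  ⇒  N2/N1 = (N3/N1 − 1)/2 = (23/7 − 1)/2 = 8/7
smallest multiple with N1 ≥ 12 and N2 ≥ 10: k = 2  ⇒  N1 = 2·7 = 14, N2 = 2·8 = 16 (N1 ≤ 40, N2 ≤ 30, N2 ≠ N1 ✓), N3 = 14 + 2·16 = 46
check: N1/(N1+N3) with N1 = 14, N3 = 46 gives 7/30; |achieved − target| = 0 ≤ 7/3000 ✓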